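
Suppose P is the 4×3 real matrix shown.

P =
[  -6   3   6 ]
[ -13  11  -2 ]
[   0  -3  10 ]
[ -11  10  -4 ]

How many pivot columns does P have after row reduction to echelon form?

Row reduce to echelon form.
R2 ← R2 − (13/6)·R1: [0, 9/2, -15]
R4 ← R4 − (11/6)·R1: [0, 9/2, -15]
R3 ← R3 + (2/3)·R2: [0, 0, 0]
R4 ← R4 − R2: [0, 0, 0]
Echelon form has 2 nonzero rows, so rank(P) = 2.
Each nonzero row contributes one pivot column: 2 pivot columns.

2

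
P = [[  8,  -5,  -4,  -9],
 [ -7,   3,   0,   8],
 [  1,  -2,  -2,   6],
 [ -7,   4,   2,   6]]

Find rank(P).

Row reduce to echelon form.
R2 ← R2 + (7/8)·R1: [0, -11/8, -7/2, 1/8]
R3 ← R3 − (1/8)·R1: [0, -11/8, -3/2, 57/8]
R4 ← R4 + (7/8)·R1: [0, -3/8, -3/2, -15/8]
R3 ← R3 − R2: [0, 0, 2, 7]
R4 ← R4 − (3/11)·R2: [0, 0, -6/11, -21/11]
R4 ← R4 + (3/11)·R3: [0, 0, 0, 0]
Echelon form has 3 nonzero rows, so rank(P) = 3.

3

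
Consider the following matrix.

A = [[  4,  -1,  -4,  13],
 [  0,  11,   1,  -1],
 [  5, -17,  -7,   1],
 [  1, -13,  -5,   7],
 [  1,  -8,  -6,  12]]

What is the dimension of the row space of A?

4

Row reduce to echelon form.
R3 ← R3 − (5/4)·R1: [0, -63/4, -2, -61/4]
R4 ← R4 − (1/4)·R1: [0, -51/4, -4, 15/4]
R5 ← R5 − (1/4)·R1: [0, -31/4, -5, 35/4]
R3 ← R3 + (63/44)·R2: [0, 0, -25/44, -367/22]
R4 ← R4 + (51/44)·R2: [0, 0, -125/44, 57/22]
R5 ← R5 + (31/44)·R2: [0, 0, -189/44, 177/22]
R4 ← R4 − (5)·R3: [0, 0, 0, 86]
R5 ← R5 − (189/25)·R3: [0, 0, 0, 3354/25]
R5 ← R5 − (39/25)·R4: [0, 0, 0, 0]
Echelon form has 4 nonzero rows, so rank(A) = 4.
The row space has dimension equal to the rank: 4.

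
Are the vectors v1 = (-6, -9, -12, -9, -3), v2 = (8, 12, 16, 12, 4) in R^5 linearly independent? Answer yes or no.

no

Form the matrix with these vectors as rows and row reduce.
R2 ← R2 + (4/3)·R1: [0, 0, 0, 0, 0]
1 nonzero row, so the 2 vectors span a space of dimension 1.
Since 1 < 2, the vectors are linearly dependent.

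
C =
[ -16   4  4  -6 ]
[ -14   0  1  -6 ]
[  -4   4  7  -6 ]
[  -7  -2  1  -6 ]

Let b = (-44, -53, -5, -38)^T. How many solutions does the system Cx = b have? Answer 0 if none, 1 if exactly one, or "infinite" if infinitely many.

infinite

Row reduce the augmented matrix [C | b].
R2 ← R2 − (7/8)·R1: [0, -7/2, -5/2, -3/4, -29/2]
R3 ← R3 − (1/4)·R1: [0, 3, 6, -9/2, 6]
R4 ← R4 − (7/16)·R1: [0, -15/4, -3/4, -27/8, -75/4]
R3 ← R3 + (6/7)·R2: [0, 0, 27/7, -36/7, -45/7]
R4 ← R4 − (15/14)·R2: [0, 0, 27/14, -18/7, -45/14]
R4 ← R4 − (1/2)·R3: [0, 0, 0, 0, 0]
The echelon form has 3 nonzero rows, and every pivot lies in the first 4 columns, so rank(C) = rank([C|b]) = 3.
The system is consistent.
rank = 3 < 4 unknowns, so there are infinitely many solutions.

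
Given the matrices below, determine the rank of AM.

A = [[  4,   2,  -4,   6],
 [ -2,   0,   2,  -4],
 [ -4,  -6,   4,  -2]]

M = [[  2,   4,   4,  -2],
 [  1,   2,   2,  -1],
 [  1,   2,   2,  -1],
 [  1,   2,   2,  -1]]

First compute AM:
[[ 12,  24,  24, -12],
 [ -6, -12, -12,   6],
 [-12, -24, -24,  12]]
Now row reduce the product.
R2 ← R2 + (1/2)·R1: [0, 0, 0, 0]
R3 ← R3 + R1: [0, 0, 0, 0]
1 nonzero row, so rank(AM) = 1.

1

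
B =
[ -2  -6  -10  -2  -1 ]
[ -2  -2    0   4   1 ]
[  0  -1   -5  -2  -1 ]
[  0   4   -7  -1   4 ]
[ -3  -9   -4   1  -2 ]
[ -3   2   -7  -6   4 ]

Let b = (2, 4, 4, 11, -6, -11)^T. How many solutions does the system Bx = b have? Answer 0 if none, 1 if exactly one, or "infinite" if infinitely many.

Row reduce the augmented matrix [B | b].
R2 ← R2 − R1: [0, 4, 10, 6, 2, 2]
R5 ← R5 − (3/2)·R1: [0, 0, 11, 4, -1/2, -9]
R6 ← R6 − (3/2)·R1: [0, 11, 8, -3, 11/2, -14]
R3 ← R3 + (1/4)·R2: [0, 0, -5/2, -1/2, -1/2, 9/2]
R4 ← R4 − R2: [0, 0, -17, -7, 2, 9]
R6 ← R6 − (11/4)·R2: [0, 0, -39/2, -39/2, 0, -39/2]
R4 ← R4 − (34/5)·R3: [0, 0, 0, -18/5, 27/5, -108/5]
R5 ← R5 + (22/5)·R3: [0, 0, 0, 9/5, -27/10, 54/5]
R6 ← R6 − (39/5)·R3: [0, 0, 0, -78/5, 39/10, -273/5]
R5 ← R5 + (1/2)·R4: [0, 0, 0, 0, 0, 0]
R6 ← R6 − (13/3)·R4: [0, 0, 0, 0, -39/2, 39]
Swap R5 ↔ R6
The echelon form has 5 nonzero rows, and every pivot lies in the first 5 columns, so rank(B) = rank([B|b]) = 5.
The system is consistent.
rank = 5 = number of unknowns, so the solution is unique.

1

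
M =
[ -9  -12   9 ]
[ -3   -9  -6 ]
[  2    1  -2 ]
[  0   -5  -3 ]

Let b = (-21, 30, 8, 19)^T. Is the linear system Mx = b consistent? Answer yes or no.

yes

Row reduce the augmented matrix [M | b].
R2 ← R2 − (1/3)·R1: [0, -5, -9, 37]
R3 ← R3 + (2/9)·R1: [0, -5/3, 0, 10/3]
R3 ← R3 − (1/3)·R2: [0, 0, 3, -9]
R4 ← R4 − R2: [0, 0, 6, -18]
R4 ← R4 − (2)·R3: [0, 0, 0, 0]
The echelon form has 3 nonzero rows, and every pivot lies in the first 3 columns, so rank(M) = rank([M|b]) = 3.
The system is consistent.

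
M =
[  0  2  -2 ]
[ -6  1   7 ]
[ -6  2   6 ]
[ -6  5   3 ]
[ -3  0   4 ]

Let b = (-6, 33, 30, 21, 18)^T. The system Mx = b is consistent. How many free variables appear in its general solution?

Row reduce the augmented matrix [M | b].
Swap R1 ↔ R2
R3 ← R3 − R1: [0, 1, -1, -3]
R4 ← R4 − R1: [0, 4, -4, -12]
R5 ← R5 − (1/2)·R1: [0, -1/2, 1/2, 3/2]
R3 ← R3 − (1/2)·R2: [0, 0, 0, 0]
R4 ← R4 − (2)·R2: [0, 0, 0, 0]
R5 ← R5 + (1/4)·R2: [0, 0, 0, 0]
The echelon form has 2 nonzero rows, and every pivot lies in the first 3 columns, so rank(M) = rank([M|b]) = 2.
The system is consistent.
Free variables = (unknowns) − (rank) = 3 − 2 = 1.

1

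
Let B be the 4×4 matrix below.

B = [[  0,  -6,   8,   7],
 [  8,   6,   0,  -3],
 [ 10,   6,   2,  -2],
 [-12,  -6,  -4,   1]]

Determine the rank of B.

2

Row reduce to echelon form.
Swap R1 ↔ R2
R3 ← R3 − (5/4)·R1: [0, -3/2, 2, 7/4]
R4 ← R4 + (3/2)·R1: [0, 3, -4, -7/2]
R3 ← R3 − (1/4)·R2: [0, 0, 0, 0]
R4 ← R4 + (1/2)·R2: [0, 0, 0, 0]
Echelon form has 2 nonzero rows, so rank(B) = 2.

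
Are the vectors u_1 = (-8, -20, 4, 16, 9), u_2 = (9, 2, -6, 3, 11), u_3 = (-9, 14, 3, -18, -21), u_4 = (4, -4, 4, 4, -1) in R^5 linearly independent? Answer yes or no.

Form the matrix with these vectors as rows and row reduce.
R2 ← R2 + (9/8)·R1: [0, -41/2, -3/2, 21, 169/8]
R3 ← R3 − (9/8)·R1: [0, 73/2, -3/2, -36, -249/8]
R4 ← R4 + (1/2)·R1: [0, -14, 6, 12, 7/2]
R3 ← R3 + (73/41)·R2: [0, 0, -171/41, 57/41, 266/41]
R4 ← R4 − (28/41)·R2: [0, 0, 288/41, -96/41, -448/41]
R4 ← R4 + (32/19)·R3: [0, 0, 0, 0, 0]
3 nonzero rows, so the 4 vectors span a space of dimension 3.
Since 3 < 4, the vectors are linearly dependent.

no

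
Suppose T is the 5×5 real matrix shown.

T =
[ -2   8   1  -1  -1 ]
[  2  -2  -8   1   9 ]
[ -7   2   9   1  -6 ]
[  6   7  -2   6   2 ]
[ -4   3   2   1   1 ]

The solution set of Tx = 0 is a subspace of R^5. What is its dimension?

0

Row reduce to echelon form.
R2 ← R2 + R1: [0, 6, -7, 0, 8]
R3 ← R3 − (7/2)·R1: [0, -26, 11/2, 9/2, -5/2]
R4 ← R4 + (3)·R1: [0, 31, 1, 3, -1]
R5 ← R5 − (2)·R1: [0, -13, 0, 3, 3]
R3 ← R3 + (13/3)·R2: [0, 0, -149/6, 9/2, 193/6]
R4 ← R4 − (31/6)·R2: [0, 0, 223/6, 3, -127/3]
R5 ← R5 + (13/6)·R2: [0, 0, -91/6, 3, 61/3]
R4 ← R4 + (223/149)·R3: [0, 0, 0, 2901/298, 1731/298]
R5 ← R5 − (91/149)·R3: [0, 0, 0, 75/298, 205/298]
R5 ← R5 − (25/967)·R4: [0, 0, 0, 0, 520/967]
5 nonzero rows, so rank(T) = 5.
T has 5 columns; by rank–nullity, nullity = 5 − 5 = 0.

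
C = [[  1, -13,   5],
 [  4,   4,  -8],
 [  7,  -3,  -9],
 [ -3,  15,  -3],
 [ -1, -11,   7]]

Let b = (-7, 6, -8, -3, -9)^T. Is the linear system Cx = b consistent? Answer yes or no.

Row reduce the augmented matrix [C | b].
R2 ← R2 − (4)·R1: [0, 56, -28, 34]
R3 ← R3 − (7)·R1: [0, 88, -44, 41]
R4 ← R4 + (3)·R1: [0, -24, 12, -24]
R5 ← R5 + R1: [0, -24, 12, -16]
R3 ← R3 − (11/7)·R2: [0, 0, 0, -87/7]
R4 ← R4 + (3/7)·R2: [0, 0, 0, -66/7]
R5 ← R5 + (3/7)·R2: [0, 0, 0, -10/7]
R4 ← R4 − (22/29)·R3: [0, 0, 0, 0]
R5 ← R5 − (10/87)·R3: [0, 0, 0, 0]
The echelon form has 3 nonzero rows; the last pivot sits in the augmented column, so rank(C) = 2 but rank([C|b]) = 3.
Since the ranks differ, the system is inconsistent.

no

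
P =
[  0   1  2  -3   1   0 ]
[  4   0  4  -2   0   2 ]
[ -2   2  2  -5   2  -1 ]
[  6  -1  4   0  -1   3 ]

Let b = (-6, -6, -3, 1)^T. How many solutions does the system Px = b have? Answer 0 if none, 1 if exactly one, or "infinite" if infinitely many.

Row reduce the augmented matrix [P | b].
Swap R1 ↔ R2
R3 ← R3 + (1/2)·R1: [0, 2, 4, -6, 2, 0, -6]
R4 ← R4 − (3/2)·R1: [0, -1, -2, 3, -1, 0, 10]
R3 ← R3 − (2)·R2: [0, 0, 0, 0, 0, 0, 6]
R4 ← R4 + R2: [0, 0, 0, 0, 0, 0, 4]
R4 ← R4 − (2/3)·R3: [0, 0, 0, 0, 0, 0, 0]
The echelon form has 3 nonzero rows; the last pivot sits in the augmented column, so rank(P) = 2 but rank([P|b]) = 3.
Since the ranks differ, the system is inconsistent.
It has no solutions.

0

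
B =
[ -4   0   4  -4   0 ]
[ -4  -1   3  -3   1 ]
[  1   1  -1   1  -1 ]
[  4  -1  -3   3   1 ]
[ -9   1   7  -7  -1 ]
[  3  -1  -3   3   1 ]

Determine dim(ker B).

Row reduce to echelon form.
R2 ← R2 − R1: [0, -1, -1, 1, 1]
R3 ← R3 + (1/4)·R1: [0, 1, 0, 0, -1]
R4 ← R4 + R1: [0, -1, 1, -1, 1]
R5 ← R5 − (9/4)·R1: [0, 1, -2, 2, -1]
R6 ← R6 + (3/4)·R1: [0, -1, 0, 0, 1]
R3 ← R3 + R2: [0, 0, -1, 1, 0]
R4 ← R4 − R2: [0, 0, 2, -2, 0]
R5 ← R5 + R2: [0, 0, -3, 3, 0]
R6 ← R6 − R2: [0, 0, 1, -1, 0]
R4 ← R4 + (2)·R3: [0, 0, 0, 0, 0]
R5 ← R5 − (3)·R3: [0, 0, 0, 0, 0]
R6 ← R6 + R3: [0, 0, 0, 0, 0]
3 nonzero rows, so rank(B) = 3.
B has 5 columns; by rank–nullity, nullity = 5 − 3 = 2.

2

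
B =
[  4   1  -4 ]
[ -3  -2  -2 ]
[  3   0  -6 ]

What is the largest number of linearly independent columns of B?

2

Row reduce to echelon form.
R2 ← R2 + (3/4)·R1: [0, -5/4, -5]
R3 ← R3 − (3/4)·R1: [0, -3/4, -3]
R3 ← R3 − (3/5)·R2: [0, 0, 0]
Echelon form has 2 nonzero rows, so rank(B) = 2.
The rank gives the maximum number of linearly independent columns: 2.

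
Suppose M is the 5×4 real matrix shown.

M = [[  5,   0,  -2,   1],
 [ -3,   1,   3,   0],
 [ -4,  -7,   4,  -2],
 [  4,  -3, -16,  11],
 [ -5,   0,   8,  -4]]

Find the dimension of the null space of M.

0

Row reduce to echelon form.
R2 ← R2 + (3/5)·R1: [0, 1, 9/5, 3/5]
R3 ← R3 + (4/5)·R1: [0, -7, 12/5, -6/5]
R4 ← R4 − (4/5)·R1: [0, -3, -72/5, 51/5]
R5 ← R5 + R1: [0, 0, 6, -3]
R3 ← R3 + (7)·R2: [0, 0, 15, 3]
R4 ← R4 + (3)·R2: [0, 0, -9, 12]
R4 ← R4 + (3/5)·R3: [0, 0, 0, 69/5]
R5 ← R5 − (2/5)·R3: [0, 0, 0, -21/5]
R5 ← R5 + (7/23)·R4: [0, 0, 0, 0]
4 nonzero rows, so rank(M) = 4.
M has 4 columns; by rank–nullity, nullity = 4 − 4 = 0.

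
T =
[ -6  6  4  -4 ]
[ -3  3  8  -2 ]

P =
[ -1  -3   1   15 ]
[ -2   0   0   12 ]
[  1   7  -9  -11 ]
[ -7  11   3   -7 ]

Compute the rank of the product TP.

First compute TP:
[[ 26,   2, -54, -34],
 [ 19,  43, -81, -83]]
Now row reduce the product.
R2 ← R2 − (19/26)·R1: [0, 540/13, -540/13, -756/13]
2 nonzero rows, so rank(TP) = 2.

2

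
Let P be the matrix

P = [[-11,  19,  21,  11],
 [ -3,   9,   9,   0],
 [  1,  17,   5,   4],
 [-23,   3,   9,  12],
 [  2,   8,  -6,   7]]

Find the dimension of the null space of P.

Row reduce to echelon form.
R2 ← R2 − (3/11)·R1: [0, 42/11, 36/11, -3]
R3 ← R3 + (1/11)·R1: [0, 206/11, 76/11, 5]
R4 ← R4 − (23/11)·R1: [0, -404/11, -384/11, -11]
R5 ← R5 + (2/11)·R1: [0, 126/11, -24/11, 9]
R3 ← R3 − (103/21)·R2: [0, 0, -64/7, 138/7]
R4 ← R4 + (202/21)·R2: [0, 0, -24/7, -279/7]
R5 ← R5 − (3)·R2: [0, 0, -12, 18]
R4 ← R4 − (3/8)·R3: [0, 0, 0, -189/4]
R5 ← R5 − (21/16)·R3: [0, 0, 0, -63/8]
R5 ← R5 − (1/6)·R4: [0, 0, 0, 0]
4 nonzero rows, so rank(P) = 4.
P has 4 columns; by rank–nullity, nullity = 4 − 4 = 0.

0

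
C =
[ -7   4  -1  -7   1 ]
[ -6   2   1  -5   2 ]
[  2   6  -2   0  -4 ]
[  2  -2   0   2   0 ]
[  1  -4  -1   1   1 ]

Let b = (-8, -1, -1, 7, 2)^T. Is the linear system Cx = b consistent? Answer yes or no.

Row reduce the augmented matrix [C | b].
R2 ← R2 − (6/7)·R1: [0, -10/7, 13/7, 1, 8/7, 41/7]
R3 ← R3 + (2/7)·R1: [0, 50/7, -16/7, -2, -26/7, -23/7]
R4 ← R4 + (2/7)·R1: [0, -6/7, -2/7, 0, 2/7, 33/7]
R5 ← R5 + (1/7)·R1: [0, -24/7, -8/7, 0, 8/7, 6/7]
R3 ← R3 + (5)·R2: [0, 0, 7, 3, 2, 26]
R4 ← R4 − (3/5)·R2: [0, 0, -7/5, -3/5, -2/5, 6/5]
R5 ← R5 − (12/5)·R2: [0, 0, -28/5, -12/5, -8/5, -66/5]
R4 ← R4 + (1/5)·R3: [0, 0, 0, 0, 0, 32/5]
R5 ← R5 + (4/5)·R3: [0, 0, 0, 0, 0, 38/5]
R5 ← R5 − (19/16)·R4: [0, 0, 0, 0, 0, 0]
The echelon form has 4 nonzero rows; the last pivot sits in the augmented column, so rank(C) = 3 but rank([C|b]) = 4.
Since the ranks differ, the system is inconsistent.

no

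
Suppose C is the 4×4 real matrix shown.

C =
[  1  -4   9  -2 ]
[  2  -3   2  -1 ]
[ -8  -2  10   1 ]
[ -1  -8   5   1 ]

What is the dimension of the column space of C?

Row reduce to echelon form.
R2 ← R2 − (2)·R1: [0, 5, -16, 3]
R3 ← R3 + (8)·R1: [0, -34, 82, -15]
R4 ← R4 + R1: [0, -12, 14, -1]
R3 ← R3 + (34/5)·R2: [0, 0, -134/5, 27/5]
R4 ← R4 + (12/5)·R2: [0, 0, -122/5, 31/5]
R4 ← R4 − (61/67)·R3: [0, 0, 0, 86/67]
Echelon form has 4 nonzero rows, so rank(C) = 4.
The column space has dimension equal to the rank: 4.

4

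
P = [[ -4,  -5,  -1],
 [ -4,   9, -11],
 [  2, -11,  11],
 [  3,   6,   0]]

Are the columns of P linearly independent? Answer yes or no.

Row reduce P to echelon form.
R2 ← R2 − R1: [0, 14, -10]
R3 ← R3 + (1/2)·R1: [0, -27/2, 21/2]
R4 ← R4 + (3/4)·R1: [0, 9/4, -3/4]
R3 ← R3 + (27/28)·R2: [0, 0, 6/7]
R4 ← R4 − (9/56)·R2: [0, 0, 6/7]
R4 ← R4 − R3: [0, 0, 0]
3 pivots among 3 columns.
Every column is a pivot column, so the columns are linearly independent.

yes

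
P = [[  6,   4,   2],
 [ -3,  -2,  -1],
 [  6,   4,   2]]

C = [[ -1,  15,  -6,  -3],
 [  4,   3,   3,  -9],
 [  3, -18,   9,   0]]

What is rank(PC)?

First compute PC:
[[ 16,  66,  -6, -54],
 [ -8, -33,   3,  27],
 [ 16,  66,  -6, -54]]
Now row reduce the product.
R2 ← R2 + (1/2)·R1: [0, 0, 0, 0]
R3 ← R3 − R1: [0, 0, 0, 0]
1 nonzero row, so rank(PC) = 1.

1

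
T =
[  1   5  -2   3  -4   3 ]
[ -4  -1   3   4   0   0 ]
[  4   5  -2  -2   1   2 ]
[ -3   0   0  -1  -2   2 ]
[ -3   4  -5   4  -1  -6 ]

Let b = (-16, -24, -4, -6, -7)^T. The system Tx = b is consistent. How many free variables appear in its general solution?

Row reduce the augmented matrix [T | b].
R2 ← R2 + (4)·R1: [0, 19, -5, 16, -16, 12, -88]
R3 ← R3 − (4)·R1: [0, -15, 6, -14, 17, -10, 60]
R4 ← R4 + (3)·R1: [0, 15, -6, 8, -14, 11, -54]
R5 ← R5 + (3)·R1: [0, 19, -11, 13, -13, 3, -55]
R3 ← R3 + (15/19)·R2: [0, 0, 39/19, -26/19, 83/19, -10/19, -180/19]
R4 ← R4 − (15/19)·R2: [0, 0, -39/19, -88/19, -26/19, 29/19, 294/19]
R5 ← R5 − R2: [0, 0, -6, -3, 3, -9, 33]
R4 ← R4 + R3: [0, 0, 0, -6, 3, 1, 6]
R5 ← R5 + (38/13)·R3: [0, 0, 0, -7, 205/13, -137/13, 69/13]
R5 ← R5 − (7/6)·R4: [0, 0, 0, 0, 319/26, -913/78, -22/13]
The echelon form has 5 nonzero rows, and every pivot lies in the first 6 columns, so rank(T) = rank([T|b]) = 5.
The system is consistent.
Free variables = (unknowns) − (rank) = 6 − 5 = 1.

1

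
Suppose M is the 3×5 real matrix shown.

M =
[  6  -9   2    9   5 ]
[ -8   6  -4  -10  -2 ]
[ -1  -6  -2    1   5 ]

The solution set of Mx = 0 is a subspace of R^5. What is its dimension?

3

Row reduce to echelon form.
R2 ← R2 + (4/3)·R1: [0, -6, -4/3, 2, 14/3]
R3 ← R3 + (1/6)·R1: [0, -15/2, -5/3, 5/2, 35/6]
R3 ← R3 − (5/4)·R2: [0, 0, 0, 0, 0]
2 nonzero rows, so rank(M) = 2.
M has 5 columns; by rank–nullity, nullity = 5 − 2 = 3.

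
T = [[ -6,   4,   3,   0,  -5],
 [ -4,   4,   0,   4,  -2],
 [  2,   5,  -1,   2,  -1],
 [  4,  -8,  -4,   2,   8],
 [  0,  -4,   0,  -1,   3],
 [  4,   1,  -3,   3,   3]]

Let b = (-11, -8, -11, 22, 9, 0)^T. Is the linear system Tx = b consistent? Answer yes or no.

yes

Row reduce the augmented matrix [T | b].
R2 ← R2 − (2/3)·R1: [0, 4/3, -2, 4, 4/3, -2/3]
R3 ← R3 + (1/3)·R1: [0, 19/3, 0, 2, -8/3, -44/3]
R4 ← R4 + (2/3)·R1: [0, -16/3, -2, 2, 14/3, 44/3]
R6 ← R6 + (2/3)·R1: [0, 11/3, -1, 3, -1/3, -22/3]
R3 ← R3 − (19/4)·R2: [0, 0, 19/2, -17, -9, -23/2]
R4 ← R4 + (4)·R2: [0, 0, -10, 18, 10, 12]
R5 ← R5 + (3)·R2: [0, 0, -6, 11, 7, 7]
R6 ← R6 − (11/4)·R2: [0, 0, 9/2, -8, -4, -11/2]
R4 ← R4 + (20/19)·R3: [0, 0, 0, 2/19, 10/19, -2/19]
R5 ← R5 + (12/19)·R3: [0, 0, 0, 5/19, 25/19, -5/19]
R6 ← R6 − (9/19)·R3: [0, 0, 0, 1/19, 5/19, -1/19]
R5 ← R5 − (5/2)·R4: [0, 0, 0, 0, 0, 0]
R6 ← R6 − (1/2)·R4: [0, 0, 0, 0, 0, 0]
The echelon form has 4 nonzero rows, and every pivot lies in the first 5 columns, so rank(T) = rank([T|b]) = 4.
The system is consistent.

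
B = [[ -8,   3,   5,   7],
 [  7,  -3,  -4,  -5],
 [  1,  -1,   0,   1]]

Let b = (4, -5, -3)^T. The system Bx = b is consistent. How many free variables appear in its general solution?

Row reduce the augmented matrix [B | b].
R2 ← R2 + (7/8)·R1: [0, -3/8, 3/8, 9/8, -3/2]
R3 ← R3 + (1/8)·R1: [0, -5/8, 5/8, 15/8, -5/2]
R3 ← R3 − (5/3)·R2: [0, 0, 0, 0, 0]
The echelon form has 2 nonzero rows, and every pivot lies in the first 4 columns, so rank(B) = rank([B|b]) = 2.
The system is consistent.
Free variables = (unknowns) − (rank) = 4 − 2 = 2.

2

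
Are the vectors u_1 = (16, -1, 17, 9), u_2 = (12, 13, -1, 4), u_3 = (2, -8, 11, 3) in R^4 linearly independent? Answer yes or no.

Form the matrix with these vectors as rows and row reduce.
R2 ← R2 − (3/4)·R1: [0, 55/4, -55/4, -11/4]
R3 ← R3 − (1/8)·R1: [0, -63/8, 71/8, 15/8]
R3 ← R3 + (63/110)·R2: [0, 0, 1, 3/10]
3 nonzero rows, so the 3 vectors span a space of dimension 3.
Since 3 = 3, the vectors are linearly independent.

yes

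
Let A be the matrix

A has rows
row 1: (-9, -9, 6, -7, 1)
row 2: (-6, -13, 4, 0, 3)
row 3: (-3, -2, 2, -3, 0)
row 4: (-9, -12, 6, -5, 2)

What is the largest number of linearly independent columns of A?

Row reduce to echelon form.
R2 ← R2 − (2/3)·R1: [0, -7, 0, 14/3, 7/3]
R3 ← R3 − (1/3)·R1: [0, 1, 0, -2/3, -1/3]
R4 ← R4 − R1: [0, -3, 0, 2, 1]
R3 ← R3 + (1/7)·R2: [0, 0, 0, 0, 0]
R4 ← R4 − (3/7)·R2: [0, 0, 0, 0, 0]
Echelon form has 2 nonzero rows, so rank(A) = 2.
The rank gives the maximum number of linearly independent columns: 2.

2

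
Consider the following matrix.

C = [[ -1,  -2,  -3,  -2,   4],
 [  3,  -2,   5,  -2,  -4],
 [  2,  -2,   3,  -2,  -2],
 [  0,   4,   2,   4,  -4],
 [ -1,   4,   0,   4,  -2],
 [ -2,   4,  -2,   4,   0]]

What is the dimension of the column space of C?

2

Row reduce to echelon form.
R2 ← R2 + (3)·R1: [0, -8, -4, -8, 8]
R3 ← R3 + (2)·R1: [0, -6, -3, -6, 6]
R5 ← R5 − R1: [0, 6, 3, 6, -6]
R6 ← R6 − (2)·R1: [0, 8, 4, 8, -8]
R3 ← R3 − (3/4)·R2: [0, 0, 0, 0, 0]
R4 ← R4 + (1/2)·R2: [0, 0, 0, 0, 0]
R5 ← R5 + (3/4)·R2: [0, 0, 0, 0, 0]
R6 ← R6 + R2: [0, 0, 0, 0, 0]
Echelon form has 2 nonzero rows, so rank(C) = 2.
The column space has dimension equal to the rank: 2.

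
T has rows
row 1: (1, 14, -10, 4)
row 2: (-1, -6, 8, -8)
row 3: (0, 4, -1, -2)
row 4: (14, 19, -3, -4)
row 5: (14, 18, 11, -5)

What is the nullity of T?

0

Row reduce to echelon form.
R2 ← R2 + R1: [0, 8, -2, -4]
R4 ← R4 − (14)·R1: [0, -177, 137, -60]
R5 ← R5 − (14)·R1: [0, -178, 151, -61]
R3 ← R3 − (1/2)·R2: [0, 0, 0, 0]
R4 ← R4 + (177/8)·R2: [0, 0, 371/4, -297/2]
R5 ← R5 + (89/4)·R2: [0, 0, 213/2, -150]
Swap R3 ↔ R4
R5 ← R5 − (426/371)·R3: [0, 0, 0, 7611/371]
Swap R4 ↔ R5
4 nonzero rows, so rank(T) = 4.
T has 4 columns; by rank–nullity, nullity = 4 − 4 = 0.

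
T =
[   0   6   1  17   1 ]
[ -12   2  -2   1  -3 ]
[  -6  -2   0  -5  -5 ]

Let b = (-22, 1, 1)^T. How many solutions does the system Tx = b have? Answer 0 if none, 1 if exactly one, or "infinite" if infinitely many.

Row reduce the augmented matrix [T | b].
Swap R1 ↔ R2
R3 ← R3 − (1/2)·R1: [0, -3, 1, -11/2, -7/2, 1/2]
R3 ← R3 + (1/2)·R2: [0, 0, 3/2, 3, -3, -21/2]
The echelon form has 3 nonzero rows, and every pivot lies in the first 5 columns, so rank(T) = rank([T|b]) = 3.
The system is consistent.
rank = 3 < 5 unknowns, so there are infinitely many solutions.

infinite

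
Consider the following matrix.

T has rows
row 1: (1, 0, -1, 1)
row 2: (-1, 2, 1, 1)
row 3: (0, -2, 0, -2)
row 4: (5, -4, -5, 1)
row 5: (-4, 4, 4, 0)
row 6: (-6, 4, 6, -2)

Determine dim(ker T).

Row reduce to echelon form.
R2 ← R2 + R1: [0, 2, 0, 2]
R4 ← R4 − (5)·R1: [0, -4, 0, -4]
R5 ← R5 + (4)·R1: [0, 4, 0, 4]
R6 ← R6 + (6)·R1: [0, 4, 0, 4]
R3 ← R3 + R2: [0, 0, 0, 0]
R4 ← R4 + (2)·R2: [0, 0, 0, 0]
R5 ← R5 − (2)·R2: [0, 0, 0, 0]
R6 ← R6 − (2)·R2: [0, 0, 0, 0]
2 nonzero rows, so rank(T) = 2.
T has 4 columns; by rank–nullity, nullity = 4 − 2 = 2.

2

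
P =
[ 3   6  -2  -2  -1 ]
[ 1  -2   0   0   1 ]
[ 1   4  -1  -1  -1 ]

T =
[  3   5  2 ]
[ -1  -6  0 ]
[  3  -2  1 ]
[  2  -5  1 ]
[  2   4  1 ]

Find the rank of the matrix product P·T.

2

First compute PT:
[[ -9, -11,   1],
 [  7,  21,   3],
 [ -8, -16,  -1]]
Now row reduce the product.
R2 ← R2 + (7/9)·R1: [0, 112/9, 34/9]
R3 ← R3 − (8/9)·R1: [0, -56/9, -17/9]
R3 ← R3 + (1/2)·R2: [0, 0, 0]
2 nonzero rows, so rank(PT) = 2.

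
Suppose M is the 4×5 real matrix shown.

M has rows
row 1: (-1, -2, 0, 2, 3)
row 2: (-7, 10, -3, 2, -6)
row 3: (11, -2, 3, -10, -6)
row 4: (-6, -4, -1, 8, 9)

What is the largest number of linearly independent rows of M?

2

Row reduce to echelon form.
R2 ← R2 − (7)·R1: [0, 24, -3, -12, -27]
R3 ← R3 + (11)·R1: [0, -24, 3, 12, 27]
R4 ← R4 − (6)·R1: [0, 8, -1, -4, -9]
R3 ← R3 + R2: [0, 0, 0, 0, 0]
R4 ← R4 − (1/3)·R2: [0, 0, 0, 0, 0]
Echelon form has 2 nonzero rows, so rank(M) = 2.
The rank gives the maximum number of linearly independent rows: 2.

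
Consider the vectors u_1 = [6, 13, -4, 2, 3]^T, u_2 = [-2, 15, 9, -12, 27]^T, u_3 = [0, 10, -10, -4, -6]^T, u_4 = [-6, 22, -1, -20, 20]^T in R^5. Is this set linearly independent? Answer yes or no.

Form the matrix with these vectors as rows and row reduce.
R2 ← R2 + (1/3)·R1: [0, 58/3, 23/3, -34/3, 28]
R4 ← R4 + R1: [0, 35, -5, -18, 23]
R3 ← R3 − (15/29)·R2: [0, 0, -405/29, 54/29, -594/29]
R4 ← R4 − (105/58)·R2: [0, 0, -1095/58, 73/29, -803/29]
R4 ← R4 − (73/54)·R3: [0, 0, 0, 0, 0]
3 nonzero rows, so the 4 vectors span a space of dimension 3.
Since 3 < 4, the vectors are linearly dependent.

no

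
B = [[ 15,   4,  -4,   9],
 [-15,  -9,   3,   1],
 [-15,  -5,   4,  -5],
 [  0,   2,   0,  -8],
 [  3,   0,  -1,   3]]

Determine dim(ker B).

Row reduce to echelon form.
R2 ← R2 + R1: [0, -5, -1, 10]
R3 ← R3 + R1: [0, -1, 0, 4]
R5 ← R5 − (1/5)·R1: [0, -4/5, -1/5, 6/5]
R3 ← R3 − (1/5)·R2: [0, 0, 1/5, 2]
R4 ← R4 + (2/5)·R2: [0, 0, -2/5, -4]
R5 ← R5 − (4/25)·R2: [0, 0, -1/25, -2/5]
R4 ← R4 + (2)·R3: [0, 0, 0, 0]
R5 ← R5 + (1/5)·R3: [0, 0, 0, 0]
3 nonzero rows, so rank(B) = 3.
B has 4 columns; by rank–nullity, nullity = 4 − 3 = 1.

1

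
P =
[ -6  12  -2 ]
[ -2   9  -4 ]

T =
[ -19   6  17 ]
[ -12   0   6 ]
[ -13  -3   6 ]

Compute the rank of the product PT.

2

First compute PT:
[[ -4, -30, -42],
 [-18,   0,  -4]]
Now row reduce the product.
R2 ← R2 − (9/2)·R1: [0, 135, 185]
2 nonzero rows, so rank(PT) = 2.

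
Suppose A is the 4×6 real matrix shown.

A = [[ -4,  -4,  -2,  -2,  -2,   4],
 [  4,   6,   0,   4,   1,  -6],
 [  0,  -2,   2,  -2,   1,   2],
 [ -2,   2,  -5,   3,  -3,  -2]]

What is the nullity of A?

Row reduce to echelon form.
R2 ← R2 + R1: [0, 2, -2, 2, -1, -2]
R4 ← R4 − (1/2)·R1: [0, 4, -4, 4, -2, -4]
R3 ← R3 + R2: [0, 0, 0, 0, 0, 0]
R4 ← R4 − (2)·R2: [0, 0, 0, 0, 0, 0]
2 nonzero rows, so rank(A) = 2.
A has 6 columns; by rank–nullity, nullity = 6 − 2 = 4.

4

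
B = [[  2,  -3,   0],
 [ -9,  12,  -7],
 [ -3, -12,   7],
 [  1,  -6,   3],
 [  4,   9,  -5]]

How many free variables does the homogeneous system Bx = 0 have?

Row reduce to echelon form.
R2 ← R2 + (9/2)·R1: [0, -3/2, -7]
R3 ← R3 + (3/2)·R1: [0, -33/2, 7]
R4 ← R4 − (1/2)·R1: [0, -9/2, 3]
R5 ← R5 − (2)·R1: [0, 15, -5]
R3 ← R3 − (11)·R2: [0, 0, 84]
R4 ← R4 − (3)·R2: [0, 0, 24]
R5 ← R5 + (10)·R2: [0, 0, -75]
R4 ← R4 − (2/7)·R3: [0, 0, 0]
R5 ← R5 + (25/28)·R3: [0, 0, 0]
3 nonzero rows, so rank(B) = 3.
B has 3 columns; by rank–nullity, nullity = 3 − 3 = 0.

0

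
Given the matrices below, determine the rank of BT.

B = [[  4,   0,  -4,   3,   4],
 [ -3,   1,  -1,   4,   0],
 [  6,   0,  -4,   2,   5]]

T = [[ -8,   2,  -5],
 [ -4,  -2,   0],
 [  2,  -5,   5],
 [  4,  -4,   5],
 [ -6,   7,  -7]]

3

First compute BT:
[[-52,  44, -53],
 [ 34, -19,  30],
 [-78,  59, -75]]
Now row reduce the product.
R2 ← R2 + (17/26)·R1: [0, 127/13, -121/26]
R3 ← R3 − (3/2)·R1: [0, -7, 9/2]
R3 ← R3 + (91/127)·R2: [0, 0, 148/127]
3 nonzero rows, so rank(BT) = 3.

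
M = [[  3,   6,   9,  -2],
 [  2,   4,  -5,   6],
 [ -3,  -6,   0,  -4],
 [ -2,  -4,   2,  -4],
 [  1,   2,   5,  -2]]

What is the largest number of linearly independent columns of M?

2

Row reduce to echelon form.
R2 ← R2 − (2/3)·R1: [0, 0, -11, 22/3]
R3 ← R3 + R1: [0, 0, 9, -6]
R4 ← R4 + (2/3)·R1: [0, 0, 8, -16/3]
R5 ← R5 − (1/3)·R1: [0, 0, 2, -4/3]
R3 ← R3 + (9/11)·R2: [0, 0, 0, 0]
R4 ← R4 + (8/11)·R2: [0, 0, 0, 0]
R5 ← R5 + (2/11)·R2: [0, 0, 0, 0]
Echelon form has 2 nonzero rows, so rank(M) = 2.
The rank gives the maximum number of linearly independent columns: 2.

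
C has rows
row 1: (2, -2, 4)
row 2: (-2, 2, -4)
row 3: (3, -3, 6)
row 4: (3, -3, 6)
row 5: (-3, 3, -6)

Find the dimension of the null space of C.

2

Row reduce to echelon form.
R2 ← R2 + R1: [0, 0, 0]
R3 ← R3 − (3/2)·R1: [0, 0, 0]
R4 ← R4 − (3/2)·R1: [0, 0, 0]
R5 ← R5 + (3/2)·R1: [0, 0, 0]
1 nonzero row, so rank(C) = 1.
C has 3 columns; by rank–nullity, nullity = 3 − 1 = 2.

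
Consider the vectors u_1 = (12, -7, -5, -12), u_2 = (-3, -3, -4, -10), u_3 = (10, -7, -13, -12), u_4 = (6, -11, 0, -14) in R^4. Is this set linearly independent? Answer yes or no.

yes

Form the matrix with these vectors as rows and row reduce.
R2 ← R2 + (1/4)·R1: [0, -19/4, -21/4, -13]
R3 ← R3 − (5/6)·R1: [0, -7/6, -53/6, -2]
R4 ← R4 − (1/2)·R1: [0, -15/2, 5/2, -8]
R3 ← R3 − (14/57)·R2: [0, 0, -430/57, 68/57]
R4 ← R4 − (30/19)·R2: [0, 0, 205/19, 238/19]
R4 ← R4 + (123/86)·R3: [0, 0, 0, 612/43]
4 nonzero rows, so the 4 vectors span a space of dimension 4.
Since 4 = 4, the vectors are linearly independent.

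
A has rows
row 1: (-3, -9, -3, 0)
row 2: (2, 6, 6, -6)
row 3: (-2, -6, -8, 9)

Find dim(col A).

2

Row reduce to echelon form.
R2 ← R2 + (2/3)·R1: [0, 0, 4, -6]
R3 ← R3 − (2/3)·R1: [0, 0, -6, 9]
R3 ← R3 + (3/2)·R2: [0, 0, 0, 0]
Echelon form has 2 nonzero rows, so rank(A) = 2.
The column space has dimension equal to the rank: 2.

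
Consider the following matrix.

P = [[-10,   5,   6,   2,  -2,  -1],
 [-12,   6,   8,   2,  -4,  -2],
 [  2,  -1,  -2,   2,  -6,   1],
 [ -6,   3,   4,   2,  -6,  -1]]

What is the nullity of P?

3

Row reduce to echelon form.
R2 ← R2 − (6/5)·R1: [0, 0, 4/5, -2/5, -8/5, -4/5]
R3 ← R3 + (1/5)·R1: [0, 0, -4/5, 12/5, -32/5, 4/5]
R4 ← R4 − (3/5)·R1: [0, 0, 2/5, 4/5, -24/5, -2/5]
R3 ← R3 + R2: [0, 0, 0, 2, -8, 0]
R4 ← R4 − (1/2)·R2: [0, 0, 0, 1, -4, 0]
R4 ← R4 − (1/2)·R3: [0, 0, 0, 0, 0, 0]
3 nonzero rows, so rank(P) = 3.
P has 6 columns; by rank–nullity, nullity = 6 − 3 = 3.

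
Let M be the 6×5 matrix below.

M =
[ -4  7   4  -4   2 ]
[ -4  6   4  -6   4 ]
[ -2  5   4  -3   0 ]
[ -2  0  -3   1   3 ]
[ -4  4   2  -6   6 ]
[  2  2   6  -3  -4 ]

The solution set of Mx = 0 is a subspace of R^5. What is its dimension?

2

Row reduce to echelon form.
R2 ← R2 − R1: [0, -1, 0, -2, 2]
R3 ← R3 − (1/2)·R1: [0, 3/2, 2, -1, -1]
R4 ← R4 − (1/2)·R1: [0, -7/2, -5, 3, 2]
R5 ← R5 − R1: [0, -3, -2, -2, 4]
R6 ← R6 + (1/2)·R1: [0, 11/2, 8, -5, -3]
R3 ← R3 + (3/2)·R2: [0, 0, 2, -4, 2]
R4 ← R4 − (7/2)·R2: [0, 0, -5, 10, -5]
R5 ← R5 − (3)·R2: [0, 0, -2, 4, -2]
R6 ← R6 + (11/2)·R2: [0, 0, 8, -16, 8]
R4 ← R4 + (5/2)·R3: [0, 0, 0, 0, 0]
R5 ← R5 + R3: [0, 0, 0, 0, 0]
R6 ← R6 − (4)·R3: [0, 0, 0, 0, 0]
3 nonzero rows, so rank(M) = 3.
M has 5 columns; by rank–nullity, nullity = 5 − 3 = 2.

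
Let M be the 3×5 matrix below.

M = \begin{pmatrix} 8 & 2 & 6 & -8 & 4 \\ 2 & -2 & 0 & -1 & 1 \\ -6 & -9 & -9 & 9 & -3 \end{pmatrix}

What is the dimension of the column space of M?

2

Row reduce to echelon form.
R2 ← R2 − (1/4)·R1: [0, -5/2, -3/2, 1, 0]
R3 ← R3 + (3/4)·R1: [0, -15/2, -9/2, 3, 0]
R3 ← R3 − (3)·R2: [0, 0, 0, 0, 0]
Echelon form has 2 nonzero rows, so rank(M) = 2.
The column space has dimension equal to the rank: 2.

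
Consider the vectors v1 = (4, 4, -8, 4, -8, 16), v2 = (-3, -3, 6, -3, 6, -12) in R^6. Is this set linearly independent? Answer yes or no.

Form the matrix with these vectors as rows and row reduce.
R2 ← R2 + (3/4)·R1: [0, 0, 0, 0, 0, 0]
1 nonzero row, so the 2 vectors span a space of dimension 1.
Since 1 < 2, the vectors are linearly dependent.

no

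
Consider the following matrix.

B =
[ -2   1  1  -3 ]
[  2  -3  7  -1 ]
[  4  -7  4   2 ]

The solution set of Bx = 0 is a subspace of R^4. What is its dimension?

1

Row reduce to echelon form.
R2 ← R2 + R1: [0, -2, 8, -4]
R3 ← R3 + (2)·R1: [0, -5, 6, -4]
R3 ← R3 − (5/2)·R2: [0, 0, -14, 6]
3 nonzero rows, so rank(B) = 3.
B has 4 columns; by rank–nullity, nullity = 4 − 3 = 1.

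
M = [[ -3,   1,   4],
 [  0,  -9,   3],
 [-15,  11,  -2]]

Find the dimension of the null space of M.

0

Row reduce to echelon form.
R3 ← R3 − (5)·R1: [0, 6, -22]
R3 ← R3 + (2/3)·R2: [0, 0, -20]
3 nonzero rows, so rank(M) = 3.
M has 3 columns; by rank–nullity, nullity = 3 − 3 = 0.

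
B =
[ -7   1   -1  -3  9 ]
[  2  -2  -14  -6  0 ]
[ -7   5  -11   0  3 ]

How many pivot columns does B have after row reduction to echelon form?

Row reduce to echelon form.
R2 ← R2 + (2/7)·R1: [0, -12/7, -100/7, -48/7, 18/7]
R3 ← R3 − R1: [0, 4, -10, 3, -6]
R3 ← R3 + (7/3)·R2: [0, 0, -130/3, -13, 0]
Echelon form has 3 nonzero rows, so rank(B) = 3.
Each nonzero row contributes one pivot column: 3 pivot columns.

3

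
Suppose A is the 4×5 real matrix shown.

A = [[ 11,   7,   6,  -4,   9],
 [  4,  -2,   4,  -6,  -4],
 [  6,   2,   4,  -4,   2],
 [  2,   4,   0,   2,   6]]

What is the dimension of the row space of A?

2

Row reduce to echelon form.
R2 ← R2 − (4/11)·R1: [0, -50/11, 20/11, -50/11, -80/11]
R3 ← R3 − (6/11)·R1: [0, -20/11, 8/11, -20/11, -32/11]
R4 ← R4 − (2/11)·R1: [0, 30/11, -12/11, 30/11, 48/11]
R3 ← R3 − (2/5)·R2: [0, 0, 0, 0, 0]
R4 ← R4 + (3/5)·R2: [0, 0, 0, 0, 0]
Echelon form has 2 nonzero rows, so rank(A) = 2.
The row space has dimension equal to the rank: 2.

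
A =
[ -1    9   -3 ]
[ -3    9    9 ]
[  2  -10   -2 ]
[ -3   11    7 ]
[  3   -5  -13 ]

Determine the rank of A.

Row reduce to echelon form.
R2 ← R2 − (3)·R1: [0, -18, 18]
R3 ← R3 + (2)·R1: [0, 8, -8]
R4 ← R4 − (3)·R1: [0, -16, 16]
R5 ← R5 + (3)·R1: [0, 22, -22]
R3 ← R3 + (4/9)·R2: [0, 0, 0]
R4 ← R4 − (8/9)·R2: [0, 0, 0]
R5 ← R5 + (11/9)·R2: [0, 0, 0]
Echelon form has 2 nonzero rows, so rank(A) = 2.

2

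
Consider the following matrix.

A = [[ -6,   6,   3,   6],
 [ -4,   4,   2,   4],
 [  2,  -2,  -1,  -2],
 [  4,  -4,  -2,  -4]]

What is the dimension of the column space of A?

1

Row reduce to echelon form.
R2 ← R2 − (2/3)·R1: [0, 0, 0, 0]
R3 ← R3 + (1/3)·R1: [0, 0, 0, 0]
R4 ← R4 + (2/3)·R1: [0, 0, 0, 0]
Echelon form has 1 nonzero row, so rank(A) = 1.
The column space has dimension equal to the rank: 1.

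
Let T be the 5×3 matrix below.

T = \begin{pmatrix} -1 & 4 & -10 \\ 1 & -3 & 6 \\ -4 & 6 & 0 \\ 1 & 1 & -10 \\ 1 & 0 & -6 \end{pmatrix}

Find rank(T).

2

Row reduce to echelon form.
R2 ← R2 + R1: [0, 1, -4]
R3 ← R3 − (4)·R1: [0, -10, 40]
R4 ← R4 + R1: [0, 5, -20]
R5 ← R5 + R1: [0, 4, -16]
R3 ← R3 + (10)·R2: [0, 0, 0]
R4 ← R4 − (5)·R2: [0, 0, 0]
R5 ← R5 − (4)·R2: [0, 0, 0]
Echelon form has 2 nonzero rows, so rank(T) = 2.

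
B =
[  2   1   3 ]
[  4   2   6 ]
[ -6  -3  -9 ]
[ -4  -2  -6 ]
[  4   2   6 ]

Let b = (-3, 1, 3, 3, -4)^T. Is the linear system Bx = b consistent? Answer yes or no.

Row reduce the augmented matrix [B | b].
R2 ← R2 − (2)·R1: [0, 0, 0, 7]
R3 ← R3 + (3)·R1: [0, 0, 0, -6]
R4 ← R4 + (2)·R1: [0, 0, 0, -3]
R5 ← R5 − (2)·R1: [0, 0, 0, 2]
R3 ← R3 + (6/7)·R2: [0, 0, 0, 0]
R4 ← R4 + (3/7)·R2: [0, 0, 0, 0]
R5 ← R5 − (2/7)·R2: [0, 0, 0, 0]
The echelon form has 2 nonzero rows; the last pivot sits in the augmented column, so rank(B) = 1 but rank([B|b]) = 2.
Since the ranks differ, the system is inconsistent.

no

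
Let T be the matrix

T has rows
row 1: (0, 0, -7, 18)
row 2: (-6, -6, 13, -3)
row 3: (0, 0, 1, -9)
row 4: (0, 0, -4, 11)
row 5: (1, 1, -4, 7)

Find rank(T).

3

Row reduce to echelon form.
Swap R1 ↔ R2
R5 ← R5 + (1/6)·R1: [0, 0, -11/6, 13/2]
R3 ← R3 + (1/7)·R2: [0, 0, 0, -45/7]
R4 ← R4 − (4/7)·R2: [0, 0, 0, 5/7]
R5 ← R5 − (11/42)·R2: [0, 0, 0, 25/14]
R4 ← R4 + (1/9)·R3: [0, 0, 0, 0]
R5 ← R5 + (5/18)·R3: [0, 0, 0, 0]
Echelon form has 3 nonzero rows, so rank(T) = 3.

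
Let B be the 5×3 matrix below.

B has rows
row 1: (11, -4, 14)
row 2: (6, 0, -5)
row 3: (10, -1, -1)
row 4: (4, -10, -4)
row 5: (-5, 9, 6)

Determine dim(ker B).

0

Row reduce to echelon form.
R2 ← R2 − (6/11)·R1: [0, 24/11, -139/11]
R3 ← R3 − (10/11)·R1: [0, 29/11, -151/11]
R4 ← R4 − (4/11)·R1: [0, -94/11, -100/11]
R5 ← R5 + (5/11)·R1: [0, 79/11, 136/11]
R3 ← R3 − (29/24)·R2: [0, 0, 37/24]
R4 ← R4 + (47/12)·R2: [0, 0, -703/12]
R5 ← R5 − (79/24)·R2: [0, 0, 1295/24]
R4 ← R4 + (38)·R3: [0, 0, 0]
R5 ← R5 − (35)·R3: [0, 0, 0]
3 nonzero rows, so rank(B) = 3.
B has 3 columns; by rank–nullity, nullity = 3 − 3 = 0.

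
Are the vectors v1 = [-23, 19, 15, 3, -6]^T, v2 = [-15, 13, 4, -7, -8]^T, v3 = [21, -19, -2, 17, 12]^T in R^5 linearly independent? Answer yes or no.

Form the matrix with these vectors as rows and row reduce.
R2 ← R2 − (15/23)·R1: [0, 14/23, -133/23, -206/23, -94/23]
R3 ← R3 + (21/23)·R1: [0, -38/23, 269/23, 454/23, 150/23]
R3 ← R3 + (19/7)·R2: [0, 0, -4, -32/7, -32/7]
3 nonzero rows, so the 3 vectors span a space of dimension 3.
Since 3 = 3, the vectors are linearly independent.

yes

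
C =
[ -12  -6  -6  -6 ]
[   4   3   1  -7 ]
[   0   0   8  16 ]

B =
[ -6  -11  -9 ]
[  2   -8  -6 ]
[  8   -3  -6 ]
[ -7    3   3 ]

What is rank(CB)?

First compute CB:
[[ 54, 180, 162],
 [ 39, -92, -81],
 [-48,  24,   0]]
Now row reduce the product.
R2 ← R2 − (13/18)·R1: [0, -222, -198]
R3 ← R3 + (8/9)·R1: [0, 184, 144]
R3 ← R3 + (92/111)·R2: [0, 0, -744/37]
3 nonzero rows, so rank(CB) = 3.

3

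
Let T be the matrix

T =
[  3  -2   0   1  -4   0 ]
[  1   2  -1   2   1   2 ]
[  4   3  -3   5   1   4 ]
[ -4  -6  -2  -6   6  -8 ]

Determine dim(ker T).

3

Row reduce to echelon form.
R2 ← R2 − (1/3)·R1: [0, 8/3, -1, 5/3, 7/3, 2]
R3 ← R3 − (4/3)·R1: [0, 17/3, -3, 11/3, 19/3, 4]
R4 ← R4 + (4/3)·R1: [0, -26/3, -2, -14/3, 2/3, -8]
R3 ← R3 − (17/8)·R2: [0, 0, -7/8, 1/8, 11/8, -1/4]
R4 ← R4 + (13/4)·R2: [0, 0, -21/4, 3/4, 33/4, -3/2]
R4 ← R4 − (6)·R3: [0, 0, 0, 0, 0, 0]
3 nonzero rows, so rank(T) = 3.
T has 6 columns; by rank–nullity, nullity = 6 − 3 = 3.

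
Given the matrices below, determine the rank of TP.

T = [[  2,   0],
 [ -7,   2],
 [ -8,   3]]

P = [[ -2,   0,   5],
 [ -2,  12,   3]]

First compute TP:
[[ -4,   0,  10],
 [ 10,  24, -29],
 [ 10,  36, -31]]
Now row reduce the product.
R2 ← R2 + (5/2)·R1: [0, 24, -4]
R3 ← R3 + (5/2)·R1: [0, 36, -6]
R3 ← R3 − (3/2)·R2: [0, 0, 0]
2 nonzero rows, so rank(TP) = 2.

2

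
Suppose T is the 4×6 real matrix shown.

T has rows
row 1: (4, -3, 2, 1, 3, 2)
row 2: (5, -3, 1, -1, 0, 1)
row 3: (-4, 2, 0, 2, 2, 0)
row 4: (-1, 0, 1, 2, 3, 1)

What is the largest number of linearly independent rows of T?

2

Row reduce to echelon form.
R2 ← R2 − (5/4)·R1: [0, 3/4, -3/2, -9/4, -15/4, -3/2]
R3 ← R3 + R1: [0, -1, 2, 3, 5, 2]
R4 ← R4 + (1/4)·R1: [0, -3/4, 3/2, 9/4, 15/4, 3/2]
R3 ← R3 + (4/3)·R2: [0, 0, 0, 0, 0, 0]
R4 ← R4 + R2: [0, 0, 0, 0, 0, 0]
Echelon form has 2 nonzero rows, so rank(T) = 2.
The rank gives the maximum number of linearly independent rows: 2.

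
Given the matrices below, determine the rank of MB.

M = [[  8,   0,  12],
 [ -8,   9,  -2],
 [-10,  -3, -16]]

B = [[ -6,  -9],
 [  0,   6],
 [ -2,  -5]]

First compute MB:
[[-72, -132],
 [ 52, 136],
 [ 92, 152]]
Now row reduce the product.
R2 ← R2 + (13/18)·R1: [0, 122/3]
R3 ← R3 + (23/18)·R1: [0, -50/3]
R3 ← R3 + (25/61)·R2: [0, 0]
2 nonzero rows, so rank(MB) = 2.

2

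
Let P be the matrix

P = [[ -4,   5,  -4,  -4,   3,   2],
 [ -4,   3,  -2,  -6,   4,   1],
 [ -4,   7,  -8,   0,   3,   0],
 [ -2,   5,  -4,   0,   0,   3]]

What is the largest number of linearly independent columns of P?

Row reduce to echelon form.
R2 ← R2 − R1: [0, -2, 2, -2, 1, -1]
R3 ← R3 − R1: [0, 2, -4, 4, 0, -2]
R4 ← R4 − (1/2)·R1: [0, 5/2, -2, 2, -3/2, 2]
R3 ← R3 + R2: [0, 0, -2, 2, 1, -3]
R4 ← R4 + (5/4)·R2: [0, 0, 1/2, -1/2, -1/4, 3/4]
R4 ← R4 + (1/4)·R3: [0, 0, 0, 0, 0, 0]
Echelon form has 3 nonzero rows, so rank(P) = 3.
The rank gives the maximum number of linearly independent columns: 3.

3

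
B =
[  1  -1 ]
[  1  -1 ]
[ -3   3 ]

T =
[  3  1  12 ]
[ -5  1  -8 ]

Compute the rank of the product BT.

1

First compute BT:
[[  8,   0,  20],
 [  8,   0,  20],
 [-24,   0, -60]]
Now row reduce the product.
R2 ← R2 − R1: [0, 0, 0]
R3 ← R3 + (3)·R1: [0, 0, 0]
1 nonzero row, so rank(BT) = 1.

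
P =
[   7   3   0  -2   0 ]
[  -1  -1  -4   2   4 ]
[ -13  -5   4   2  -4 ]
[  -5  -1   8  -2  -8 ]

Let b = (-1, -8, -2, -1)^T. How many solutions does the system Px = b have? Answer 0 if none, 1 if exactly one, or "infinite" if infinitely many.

Row reduce the augmented matrix [P | b].
R2 ← R2 + (1/7)·R1: [0, -4/7, -4, 12/7, 4, -57/7]
R3 ← R3 + (13/7)·R1: [0, 4/7, 4, -12/7, -4, -27/7]
R4 ← R4 + (5/7)·R1: [0, 8/7, 8, -24/7, -8, -12/7]
R3 ← R3 + R2: [0, 0, 0, 0, 0, -12]
R4 ← R4 + (2)·R2: [0, 0, 0, 0, 0, -18]
R4 ← R4 − (3/2)·R3: [0, 0, 0, 0, 0, 0]
The echelon form has 3 nonzero rows; the last pivot sits in the augmented column, so rank(P) = 2 but rank([P|b]) = 3.
Since the ranks differ, the system is inconsistent.
It has no solutions.

0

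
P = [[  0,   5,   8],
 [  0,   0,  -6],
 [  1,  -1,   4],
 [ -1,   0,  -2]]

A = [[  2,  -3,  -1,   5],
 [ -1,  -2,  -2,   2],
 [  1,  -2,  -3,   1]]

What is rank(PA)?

First compute PA:
[[  3, -26, -34,  18],
 [ -6,  12,  18,  -6],
 [  7,  -9, -11,   7],
 [ -4,   7,   7,  -7]]
Now row reduce the product.
R2 ← R2 + (2)·R1: [0, -40, -50, 30]
R3 ← R3 − (7/3)·R1: [0, 155/3, 205/3, -35]
R4 ← R4 + (4/3)·R1: [0, -83/3, -115/3, 17]
R3 ← R3 + (31/24)·R2: [0, 0, 15/4, 15/4]
R4 ← R4 − (83/120)·R2: [0, 0, -15/4, -15/4]
R4 ← R4 + R3: [0, 0, 0, 0]
3 nonzero rows, so rank(PA) = 3.

3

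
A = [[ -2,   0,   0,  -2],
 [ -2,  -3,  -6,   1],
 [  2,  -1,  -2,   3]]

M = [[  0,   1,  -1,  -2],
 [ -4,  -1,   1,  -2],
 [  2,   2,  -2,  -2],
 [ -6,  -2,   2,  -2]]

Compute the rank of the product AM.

2

First compute AM:
[[ 12,   2,  -2,   8],
 [ -6, -13,  13,  20],
 [-18,  -7,   7,  -4]]
Now row reduce the product.
R2 ← R2 + (1/2)·R1: [0, -12, 12, 24]
R3 ← R3 + (3/2)·R1: [0, -4, 4, 8]
R3 ← R3 − (1/3)·R2: [0, 0, 0, 0]
2 nonzero rows, so rank(AM) = 2.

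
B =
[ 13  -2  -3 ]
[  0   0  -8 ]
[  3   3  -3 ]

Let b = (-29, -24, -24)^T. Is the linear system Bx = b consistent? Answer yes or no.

yes

Row reduce the augmented matrix [B | b].
R3 ← R3 − (3/13)·R1: [0, 45/13, -30/13, -225/13]
Swap R2 ↔ R3
The echelon form has 3 nonzero rows, and every pivot lies in the first 3 columns, so rank(B) = rank([B|b]) = 3.
The system is consistent.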